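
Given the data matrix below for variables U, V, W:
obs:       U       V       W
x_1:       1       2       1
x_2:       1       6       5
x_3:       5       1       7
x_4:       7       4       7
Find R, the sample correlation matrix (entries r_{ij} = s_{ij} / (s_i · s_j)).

Step 1 — column means:
  mean(U) = (1 + 1 + 5 + 7) / 4 = 14/4 = 3.5
  mean(V) = (2 + 6 + 1 + 4) / 4 = 13/4 = 3.25
  mean(W) = (1 + 5 + 7 + 7) / 4 = 20/4 = 5

Step 2 — sample variances and covariances s[i,j] = (1/(n-1)) · Σ_k (x_{k,i} - mean_i) · (x_{k,j} - mean_j), with n-1 = 3:
  s[U,U] = ((-2.5)·(-2.5) + (-2.5)·(-2.5) + (1.5)·(1.5) + (3.5)·(3.5)) / 3 = 27/3 = 9
  s[U,V] = ((-2.5)·(-1.25) + (-2.5)·(2.75) + (1.5)·(-2.25) + (3.5)·(0.75)) / 3 = -4.5/3 = -1.5
  s[U,W] = ((-2.5)·(-4) + (-2.5)·(0) + (1.5)·(2) + (3.5)·(2)) / 3 = 20/3 = 6.6667
  s[V,V] = ((-1.25)·(-1.25) + (2.75)·(2.75) + (-2.25)·(-2.25) + (0.75)·(0.75)) / 3 = 14.75/3 = 4.9167
  s[V,W] = ((-1.25)·(-4) + (2.75)·(0) + (-2.25)·(2) + (0.75)·(2)) / 3 = 2/3 = 0.6667
  s[W,W] = ((-4)·(-4) + (0)·(0) + (2)·(2) + (2)·(2)) / 3 = 24/3 = 8
  Sample standard deviations s_i = √(s[i,i]):
  s(U) = √(9) = 3
  s(V) = √(4.9167) = 2.2174
  s(W) = √(8) = 2.8284

Step 3 — r_{ij} = s_{ij} / (s_i · s_j):
  r[U,U] = 1 (diagonal).
  r[U,V] = -1.5 / (3 · 2.2174) = -1.5 / 6.6521 = -0.2255
  r[U,W] = 6.6667 / (3 · 2.8284) = 6.6667 / 8.4853 = 0.7857
  r[V,V] = 1 (diagonal).
  r[V,W] = 0.6667 / (2.2174 · 2.8284) = 0.6667 / 6.2716 = 0.1063
  r[W,W] = 1 (diagonal).

R is symmetric with unit diagonal. Assembling:

R = [[1, -0.2255, 0.7857],
 [-0.2255, 1, 0.1063],
 [0.7857, 0.1063, 1]]


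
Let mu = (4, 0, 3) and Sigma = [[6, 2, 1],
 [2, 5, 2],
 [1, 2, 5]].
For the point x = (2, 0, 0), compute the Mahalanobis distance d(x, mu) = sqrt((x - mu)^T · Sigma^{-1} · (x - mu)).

Step 1 — centre the observation: (x - mu) = (-2, 0, -3).

Step 2 — invert Sigma (cofactor / det for 3×3, or solve directly):
  Sigma^{-1} = [[0.1927, -0.0734, -0.0092],
 [-0.0734, 0.2661, -0.0917],
 [-0.0092, -0.0917, 0.2385]].

Step 3 — form the quadratic (x - mu)^T · Sigma^{-1} · (x - mu):
  Sigma^{-1} · (x - mu) = (-0.3578, 0.422, -0.6972).
  (x - mu)^T · [Sigma^{-1} · (x - mu)] = (-2)·(-0.3578) + (0)·(0.422) + (-3)·(-0.6972) = 2.8073.

Step 4 — take square root: d = √(2.8073) ≈ 1.6755.

d(x, mu) = √(2.8073) ≈ 1.6755


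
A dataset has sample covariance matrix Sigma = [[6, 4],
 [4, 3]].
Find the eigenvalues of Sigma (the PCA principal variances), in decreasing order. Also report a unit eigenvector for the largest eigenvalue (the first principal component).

Step 1 — characteristic polynomial of 2×2 Sigma:
  det(Sigma - λI) = λ² - trace · λ + det = 0.
  trace = 6 + 3 = 9, det = 6·3 - (4)² = 2.
Step 2 — discriminant:
  Δ = trace² - 4·det = 81 - 8 = 73.
Step 3 — eigenvalues:
  λ = (trace ± √Δ)/2 = (9 ± 8.544)/2,
  λ_1 = 8.772,  λ_2 = 0.228.

Step 4 — unit eigenvector for λ_1: solve (Sigma - λ_1 I)v = 0. First row:
  (6 - 8.772)·v_x + (4)·v_y = 0, i.e. (-2.772)·v_x + (4)·v_y = 0,
  so v ∝ (b, λ_1 - a) = (4, 2.772) = u.
  ||u|| = √((4)² + (2.772)²) = √(23.684) ≈ 4.8666,
  v_1 = u/||u|| ≈ (0.8219, 0.5696) (||v_1|| = 1).

λ_1 = 8.772,  λ_2 = 0.228;  v_1 ≈ (0.8219, 0.5696)


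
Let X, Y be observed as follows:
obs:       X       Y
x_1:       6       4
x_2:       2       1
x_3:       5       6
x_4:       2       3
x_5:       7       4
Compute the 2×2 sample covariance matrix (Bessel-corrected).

Step 1 — column means:
  mean(X) = (6 + 2 + 5 + 2 + 7) / 5 = 22/5 = 4.4
  mean(Y) = (4 + 1 + 6 + 3 + 4) / 5 = 18/5 = 3.6

Step 2 — sample covariance S[i,j] = (1/(n-1)) · Σ_k (x_{k,i} - mean_i) · (x_{k,j} - mean_j), with n-1 = 4.
  S[X,X] = ((1.6)·(1.6) + (-2.4)·(-2.4) + (0.6)·(0.6) + (-2.4)·(-2.4) + (2.6)·(2.6)) / 4 = 21.2/4 = 5.3
  S[X,Y] = ((1.6)·(0.4) + (-2.4)·(-2.6) + (0.6)·(2.4) + (-2.4)·(-0.6) + (2.6)·(0.4)) / 4 = 10.8/4 = 2.7
  S[Y,Y] = ((0.4)·(0.4) + (-2.6)·(-2.6) + (2.4)·(2.4) + (-0.6)·(-0.6) + (0.4)·(0.4)) / 4 = 13.2/4 = 3.3

S is symmetric (S[j,i] = S[i,j]). Assembling:

S = [[5.3, 2.7],
 [2.7, 3.3]]


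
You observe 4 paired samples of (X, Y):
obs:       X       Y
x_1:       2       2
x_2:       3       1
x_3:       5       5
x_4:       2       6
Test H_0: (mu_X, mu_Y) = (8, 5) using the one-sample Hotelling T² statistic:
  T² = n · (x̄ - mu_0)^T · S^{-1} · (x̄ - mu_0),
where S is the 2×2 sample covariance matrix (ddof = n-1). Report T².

Step 1 — sample mean vector:
  mean(X) = (2 + 3 + 5 + 2) / 4 = 12/4 = 3
  mean(Y) = (2 + 1 + 5 + 6) / 4 = 14/4 = 3.5
  x̄ = (3, 3.5),  deviation x̄ - mu_0 = (3, 3.5) - (8, 5) = (-5, -1.5).

Step 2 — sample covariance matrix, S[i,j] = (1/(n-1)) · Σ_k (x_{k,i} - mean_i) · (x_{k,j} - mean_j), divisor n-1 = 3:
  S[X,X] = ((-1)·(-1) + (0)·(0) + (2)·(2) + (-1)·(-1)) / 3 = 6/3 = 2
  S[X,Y] = ((-1)·(-1.5) + (0)·(-2.5) + (2)·(1.5) + (-1)·(2.5)) / 3 = 2/3 = 0.6667
  S[Y,Y] = ((-1.5)·(-1.5) + (-2.5)·(-2.5) + (1.5)·(1.5) + (2.5)·(2.5)) / 3 = 17/3 = 5.6667
  S = [[2, 0.6667],
 [0.6667, 5.6667]].

Step 3 — invert S. det(S) = 2·5.6667 - (0.6667)² = 10.8889.
  S^{-1} = (1/det) · [[d, -b], [-b, a]] = [[0.5204, -0.0612],
 [-0.0612, 0.1837]].

Step 4 — quadratic form (x̄ - mu_0)^T · S^{-1} · (x̄ - mu_0):
  S^{-1} · (x̄ - mu_0) = (-2.5102, 0.0306),
  (x̄ - mu_0)^T · [...] = (-5)·(-2.5102) + (-1.5)·(0.0306) = 12.5051.

Step 5 — scale by n: T² = 4 · 12.5051 = 50.0204.

T² ≈ 50.0204


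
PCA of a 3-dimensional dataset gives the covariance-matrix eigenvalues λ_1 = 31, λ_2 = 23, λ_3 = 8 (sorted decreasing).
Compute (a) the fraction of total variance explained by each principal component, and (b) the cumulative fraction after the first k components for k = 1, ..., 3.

Step 1 — total variance = trace(Sigma) = Σ λ_i = 31 + 23 + 8 = 62.

Step 2 — fraction explained by component i = λ_i / Σ λ:
  PC1: 31/62 = 0.5
  PC2: 23/62 = 0.371
  PC3: 8/62 = 0.129

Step 3 — cumulative fraction after k components = (λ_1 + ... + λ_k) / Σ λ:
  k = 1: 31/62 = 0.5
  k = 2: (31 + 23)/62 = 54/62 = 0.871
  k = 3: (31 + 23 + 8)/62 = 62/62 = 1

Summary (fraction, with percent):

explained: PC1 0.5 (50%), PC2 0.371 (37.1%), PC3 0.129 (12.9%);  cumulative: 0.5, 0.871, 1


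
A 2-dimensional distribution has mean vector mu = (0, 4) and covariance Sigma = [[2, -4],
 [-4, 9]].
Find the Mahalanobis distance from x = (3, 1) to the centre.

Step 1 — centre the observation: (x - mu) = (3, -3).

Step 2 — invert Sigma. det(Sigma) = 2·9 - (-4)² = 2.
  Sigma^{-1} = (1/det) · [[d, -b], [-b, a]] = [[4.5, 2],
 [2, 1]].

Step 3 — form the quadratic (x - mu)^T · Sigma^{-1} · (x - mu):
  Sigma^{-1} · (x - mu) = (7.5, 3).
  (x - mu)^T · [Sigma^{-1} · (x - mu)] = (3)·(7.5) + (-3)·(3) = 13.5.

Step 4 — take square root: d = √(13.5) ≈ 3.6742.

d(x, mu) = √(13.5) ≈ 3.6742


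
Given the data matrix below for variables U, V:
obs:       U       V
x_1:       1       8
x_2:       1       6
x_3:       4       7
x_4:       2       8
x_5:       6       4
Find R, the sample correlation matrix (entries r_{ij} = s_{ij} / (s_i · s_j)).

Step 1 — column means:
  mean(U) = (1 + 1 + 4 + 2 + 6) / 5 = 14/5 = 2.8
  mean(V) = (8 + 6 + 7 + 8 + 4) / 5 = 33/5 = 6.6

Step 2 — sample variances and covariances s[i,j] = (1/(n-1)) · Σ_k (x_{k,i} - mean_i) · (x_{k,j} - mean_j), with n-1 = 4:
  s[U,U] = ((-1.8)·(-1.8) + (-1.8)·(-1.8) + (1.2)·(1.2) + (-0.8)·(-0.8) + (3.2)·(3.2)) / 4 = 18.8/4 = 4.7
  s[U,V] = ((-1.8)·(1.4) + (-1.8)·(-0.6) + (1.2)·(0.4) + (-0.8)·(1.4) + (3.2)·(-2.6)) / 4 = -10.4/4 = -2.6
  s[V,V] = ((1.4)·(1.4) + (-0.6)·(-0.6) + (0.4)·(0.4) + (1.4)·(1.4) + (-2.6)·(-2.6)) / 4 = 11.2/4 = 2.8
  Sample standard deviations s_i = √(s[i,i]):
  s(U) = √(4.7) = 2.1679
  s(V) = √(2.8) = 1.6733

Step 3 — r_{ij} = s_{ij} / (s_i · s_j):
  r[U,U] = 1 (diagonal).
  r[U,V] = -2.6 / (2.1679 · 1.6733) = -2.6 / 3.6277 = -0.7167
  r[V,V] = 1 (diagonal).

R is symmetric with unit diagonal. Assembling:

R = [[1, -0.7167],
 [-0.7167, 1]]


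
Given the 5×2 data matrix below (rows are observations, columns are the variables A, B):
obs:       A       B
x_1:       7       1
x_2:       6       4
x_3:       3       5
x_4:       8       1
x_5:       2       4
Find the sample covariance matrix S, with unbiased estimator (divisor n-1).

Step 1 — column means:
  mean(A) = (7 + 6 + 3 + 8 + 2) / 5 = 26/5 = 5.2
  mean(B) = (1 + 4 + 5 + 1 + 4) / 5 = 15/5 = 3

Step 2 — sample covariance S[i,j] = (1/(n-1)) · Σ_k (x_{k,i} - mean_i) · (x_{k,j} - mean_j), with n-1 = 4.
  S[A,A] = ((1.8)·(1.8) + (0.8)·(0.8) + (-2.2)·(-2.2) + (2.8)·(2.8) + (-3.2)·(-3.2)) / 4 = 26.8/4 = 6.7
  S[A,B] = ((1.8)·(-2) + (0.8)·(1) + (-2.2)·(2) + (2.8)·(-2) + (-3.2)·(1)) / 4 = -16/4 = -4
  S[B,B] = ((-2)·(-2) + (1)·(1) + (2)·(2) + (-2)·(-2) + (1)·(1)) / 4 = 14/4 = 3.5

S is symmetric (S[j,i] = S[i,j]). Assembling:

S = [[6.7, -4],
 [-4, 3.5]]


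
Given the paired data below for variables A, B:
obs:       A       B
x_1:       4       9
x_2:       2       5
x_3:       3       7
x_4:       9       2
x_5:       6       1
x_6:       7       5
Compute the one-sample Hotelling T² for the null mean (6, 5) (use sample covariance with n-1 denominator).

Step 1 — sample mean vector:
  mean(A) = (4 + 2 + 3 + 9 + 6 + 7) / 6 = 31/6 = 5.1667
  mean(B) = (9 + 5 + 7 + 2 + 1 + 5) / 6 = 29/6 = 4.8333
  x̄ = (5.1667, 4.8333),  deviation x̄ - mu_0 = (5.1667, 4.8333) - (6, 5) = (-0.8333, -0.1667).

Step 2 — sample covariance matrix, S[i,j] = (1/(n-1)) · Σ_k (x_{k,i} - mean_i) · (x_{k,j} - mean_j), divisor n-1 = 5:
  S[A,A] = ((-1.1667)·(-1.1667) + (-3.1667)·(-3.1667) + (-2.1667)·(-2.1667) + (3.8333)·(3.8333) + (0.8333)·(0.8333) + (1.8333)·(1.8333)) / 5 = 34.8333/5 = 6.9667
  S[A,B] = ((-1.1667)·(4.1667) + (-3.1667)·(0.1667) + (-2.1667)·(2.1667) + (3.8333)·(-2.8333) + (0.8333)·(-3.8333) + (1.8333)·(0.1667)) / 5 = -23.8333/5 = -4.7667
  S[B,B] = ((4.1667)·(4.1667) + (0.1667)·(0.1667) + (2.1667)·(2.1667) + (-2.8333)·(-2.8333) + (-3.8333)·(-3.8333) + (0.1667)·(0.1667)) / 5 = 44.8333/5 = 8.9667
  S = [[6.9667, -4.7667],
 [-4.7667, 8.9667]].

Step 3 — invert S. det(S) = 6.9667·8.9667 - (-4.7667)² = 39.7467.
  S^{-1} = (1/det) · [[d, -b], [-b, a]] = [[0.2256, 0.1199],
 [0.1199, 0.1753]].

Step 4 — quadratic form (x̄ - mu_0)^T · S^{-1} · (x̄ - mu_0):
  S^{-1} · (x̄ - mu_0) = (-0.208, -0.1292),
  (x̄ - mu_0)^T · [...] = (-0.8333)·(-0.208) + (-0.1667)·(-0.1292) = 0.1948.

Step 5 — scale by n: T² = 6 · 0.1948 = 1.1691.

T² ≈ 1.1691


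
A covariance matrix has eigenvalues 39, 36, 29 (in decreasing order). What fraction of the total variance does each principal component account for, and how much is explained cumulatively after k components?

Step 1 — total variance = trace(Sigma) = Σ λ_i = 39 + 36 + 29 = 104.

Step 2 — fraction explained by component i = λ_i / Σ λ:
  PC1: 39/104 = 0.375
  PC2: 36/104 = 0.3462
  PC3: 29/104 = 0.2788

Step 3 — cumulative fraction after k components = (λ_1 + ... + λ_k) / Σ λ:
  k = 1: 39/104 = 0.375
  k = 2: (39 + 36)/104 = 75/104 = 0.7212
  k = 3: (39 + 36 + 29)/104 = 104/104 = 1

Summary (fraction, with percent):

explained: PC1 0.375 (37.5%), PC2 0.3462 (34.62%), PC3 0.2788 (27.88%);  cumulative: 0.375, 0.7212, 1


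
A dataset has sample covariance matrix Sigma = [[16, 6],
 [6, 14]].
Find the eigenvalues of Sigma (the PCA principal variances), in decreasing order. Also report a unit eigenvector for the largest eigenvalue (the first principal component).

Step 1 — characteristic polynomial of 2×2 Sigma:
  det(Sigma - λI) = λ² - trace · λ + det = 0.
  trace = 16 + 14 = 30, det = 16·14 - (6)² = 188.
Step 2 — discriminant:
  Δ = trace² - 4·det = 900 - 752 = 148.
Step 3 — eigenvalues:
  λ = (trace ± √Δ)/2 = (30 ± 12.1655)/2,
  λ_1 = 21.0828,  λ_2 = 8.9172.

Step 4 — unit eigenvector for λ_1: solve (Sigma - λ_1 I)v = 0. First row:
  (16 - 21.0828)·v_x + (6)·v_y = 0, i.e. (-5.0828)·v_x + (6)·v_y = 0,
  so v ∝ (b, λ_1 - a) = (6, 5.0828) = u.
  ||u|| = √((6)² + (5.0828)²) = √(61.8345) ≈ 7.8635,
  v_1 = u/||u|| ≈ (0.763, 0.6464) (||v_1|| = 1).

λ_1 = 21.0828,  λ_2 = 8.9172;  v_1 ≈ (0.763, 0.6464)


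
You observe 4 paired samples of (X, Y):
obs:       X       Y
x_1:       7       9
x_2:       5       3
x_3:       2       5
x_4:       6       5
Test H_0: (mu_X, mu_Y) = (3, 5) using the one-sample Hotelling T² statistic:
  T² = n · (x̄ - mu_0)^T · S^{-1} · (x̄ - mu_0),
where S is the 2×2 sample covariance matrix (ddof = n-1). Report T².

Step 1 — sample mean vector:
  mean(X) = (7 + 5 + 2 + 6) / 4 = 20/4 = 5
  mean(Y) = (9 + 3 + 5 + 5) / 4 = 22/4 = 5.5
  x̄ = (5, 5.5),  deviation x̄ - mu_0 = (5, 5.5) - (3, 5) = (2, 0.5).

Step 2 — sample covariance matrix, S[i,j] = (1/(n-1)) · Σ_k (x_{k,i} - mean_i) · (x_{k,j} - mean_j), divisor n-1 = 3:
  S[X,X] = ((2)·(2) + (0)·(0) + (-3)·(-3) + (1)·(1)) / 3 = 14/3 = 4.6667
  S[X,Y] = ((2)·(3.5) + (0)·(-2.5) + (-3)·(-0.5) + (1)·(-0.5)) / 3 = 8/3 = 2.6667
  S[Y,Y] = ((3.5)·(3.5) + (-2.5)·(-2.5) + (-0.5)·(-0.5) + (-0.5)·(-0.5)) / 3 = 19/3 = 6.3333
  S = [[4.6667, 2.6667],
 [2.6667, 6.3333]].

Step 3 — invert S. det(S) = 4.6667·6.3333 - (2.6667)² = 22.4444.
  S^{-1} = (1/det) · [[d, -b], [-b, a]] = [[0.2822, -0.1188],
 [-0.1188, 0.2079]].

Step 4 — quadratic form (x̄ - mu_0)^T · S^{-1} · (x̄ - mu_0):
  S^{-1} · (x̄ - mu_0) = (0.505, -0.1337),
  (x̄ - mu_0)^T · [...] = (2)·(0.505) + (0.5)·(-0.1337) = 0.9431.

Step 5 — scale by n: T² = 4 · 0.9431 = 3.7723.

T² ≈ 3.7723


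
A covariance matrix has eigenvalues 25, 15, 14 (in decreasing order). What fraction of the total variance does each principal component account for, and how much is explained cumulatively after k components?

Step 1 — total variance = trace(Sigma) = Σ λ_i = 25 + 15 + 14 = 54.

Step 2 — fraction explained by component i = λ_i / Σ λ:
  PC1: 25/54 = 0.463
  PC2: 15/54 = 0.2778
  PC3: 14/54 = 0.2593

Step 3 — cumulative fraction after k components = (λ_1 + ... + λ_k) / Σ λ:
  k = 1: 25/54 = 0.463
  k = 2: (25 + 15)/54 = 40/54 = 0.7407
  k = 3: (25 + 15 + 14)/54 = 54/54 = 1

Summary (fraction, with percent):

explained: PC1 0.463 (46.3%), PC2 0.2778 (27.78%), PC3 0.2593 (25.93%);  cumulative: 0.463, 0.7407, 1


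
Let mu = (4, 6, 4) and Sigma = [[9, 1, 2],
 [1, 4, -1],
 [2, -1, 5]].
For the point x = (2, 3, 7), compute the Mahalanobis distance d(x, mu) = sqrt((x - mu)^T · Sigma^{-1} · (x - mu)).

Step 1 — centre the observation: (x - mu) = (-2, -3, 3).

Step 2 — invert Sigma (cofactor / det for 3×3, or solve directly):
  Sigma^{-1} = [[0.1301, -0.0479, -0.0616],
 [-0.0479, 0.2808, 0.0753],
 [-0.0616, 0.0753, 0.2397]].

Step 3 — form the quadratic (x - mu)^T · Sigma^{-1} · (x - mu):
  Sigma^{-1} · (x - mu) = (-0.3014, -0.5205, 0.6164).
  (x - mu)^T · [Sigma^{-1} · (x - mu)] = (-2)·(-0.3014) + (-3)·(-0.5205) + (3)·(0.6164) = 4.0137.

Step 4 — take square root: d = √(4.0137) ≈ 2.0034.

d(x, mu) = √(4.0137) ≈ 2.0034


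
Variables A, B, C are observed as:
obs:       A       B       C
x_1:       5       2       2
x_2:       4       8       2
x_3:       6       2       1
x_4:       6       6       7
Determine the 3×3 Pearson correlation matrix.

Step 1 — column means:
  mean(A) = (5 + 4 + 6 + 6) / 4 = 21/4 = 5.25
  mean(B) = (2 + 8 + 2 + 6) / 4 = 18/4 = 4.5
  mean(C) = (2 + 2 + 1 + 7) / 4 = 12/4 = 3

Step 2 — sample variances and covariances s[i,j] = (1/(n-1)) · Σ_k (x_{k,i} - mean_i) · (x_{k,j} - mean_j), with n-1 = 3:
  s[A,A] = ((-0.25)·(-0.25) + (-1.25)·(-1.25) + (0.75)·(0.75) + (0.75)·(0.75)) / 3 = 2.75/3 = 0.9167
  s[A,B] = ((-0.25)·(-2.5) + (-1.25)·(3.5) + (0.75)·(-2.5) + (0.75)·(1.5)) / 3 = -4.5/3 = -1.5
  s[A,C] = ((-0.25)·(-1) + (-1.25)·(-1) + (0.75)·(-2) + (0.75)·(4)) / 3 = 3/3 = 1
  s[B,B] = ((-2.5)·(-2.5) + (3.5)·(3.5) + (-2.5)·(-2.5) + (1.5)·(1.5)) / 3 = 27/3 = 9
  s[B,C] = ((-2.5)·(-1) + (3.5)·(-1) + (-2.5)·(-2) + (1.5)·(4)) / 3 = 10/3 = 3.3333
  s[C,C] = ((-1)·(-1) + (-1)·(-1) + (-2)·(-2) + (4)·(4)) / 3 = 22/3 = 7.3333
  Sample standard deviations s_i = √(s[i,i]):
  s(A) = √(0.9167) = 0.9574
  s(B) = √(9) = 3
  s(C) = √(7.3333) = 2.708

Step 3 — r_{ij} = s_{ij} / (s_i · s_j):
  r[A,A] = 1 (diagonal).
  r[A,B] = -1.5 / (0.9574 · 3) = -1.5 / 2.8723 = -0.5222
  r[A,C] = 1 / (0.9574 · 2.708) = 1 / 2.5927 = 0.3857
  r[B,B] = 1 (diagonal).
  r[B,C] = 3.3333 / (3 · 2.708) = 3.3333 / 8.124 = 0.4103
  r[C,C] = 1 (diagonal).

R is symmetric with unit diagonal. Assembling:

R = [[1, -0.5222, 0.3857],
 [-0.5222, 1, 0.4103],
 [0.3857, 0.4103, 1]]


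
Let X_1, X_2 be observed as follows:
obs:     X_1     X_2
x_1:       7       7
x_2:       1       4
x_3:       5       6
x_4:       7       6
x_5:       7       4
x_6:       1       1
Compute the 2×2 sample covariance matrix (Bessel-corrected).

Step 1 — column means:
  mean(X_1) = (7 + 1 + 5 + 7 + 7 + 1) / 6 = 28/6 = 4.6667
  mean(X_2) = (7 + 4 + 6 + 6 + 4 + 1) / 6 = 28/6 = 4.6667

Step 2 — sample covariance S[i,j] = (1/(n-1)) · Σ_k (x_{k,i} - mean_i) · (x_{k,j} - mean_j), with n-1 = 5.
  S[X_1,X_1] = ((2.3333)·(2.3333) + (-3.6667)·(-3.6667) + (0.3333)·(0.3333) + (2.3333)·(2.3333) + (2.3333)·(2.3333) + (-3.6667)·(-3.6667)) / 5 = 43.3333/5 = 8.6667
  S[X_1,X_2] = ((2.3333)·(2.3333) + (-3.6667)·(-0.6667) + (0.3333)·(1.3333) + (2.3333)·(1.3333) + (2.3333)·(-0.6667) + (-3.6667)·(-3.6667)) / 5 = 23.3333/5 = 4.6667
  S[X_2,X_2] = ((2.3333)·(2.3333) + (-0.6667)·(-0.6667) + (1.3333)·(1.3333) + (1.3333)·(1.3333) + (-0.6667)·(-0.6667) + (-3.6667)·(-3.6667)) / 5 = 23.3333/5 = 4.6667

S is symmetric (S[j,i] = S[i,j]). Assembling:

S = [[8.6667, 4.6667],
 [4.6667, 4.6667]]


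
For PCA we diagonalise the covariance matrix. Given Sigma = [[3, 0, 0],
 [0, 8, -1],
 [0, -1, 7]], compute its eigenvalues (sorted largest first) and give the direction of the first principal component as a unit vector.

Step 1 — characteristic polynomial p(λ) = det(λI - Sigma) = λ³ - tr·λ² + c_1·λ - det, where tr = trace, c_1 = sum of the principal 2×2 minors, det = det(Sigma):
  tr = 3 + 8 + 7 = 18,
  c_1 = (3·8 - (0)²) + (3·7 - (0)²) + (8·7 - (-1)²) = 24 + 21 + 55 = 100,
  det = 3·(8·7 - (-1)²) - (0)·((0)·7 - (-1)·(0)) + (0)·((0)·(-1) - 8·(0)) = 3·(55) - (0)·(0) + (0)·(0) = 165.
  So p(λ) = λ³ - 18λ² + 100λ - 165.
Step 2 — look for an integer root (rational root theorem: any rational root is an integer divisor of 165). Testing λ = 3:
  p(3) = 27 - 162 + 300 - 165 = 0  ✓
  Dividing out (λ - 3): p(λ) = (λ - 3)(λ² - 15λ + 55).
Step 3 — remaining eigenvalues from the quadratic λ² - 15λ + 55 = 0:
  Δ = 15² - 4·55 = 225 - 220 = 5,  λ = (15 ± √5)/2 = (15 ± 2.2361)/2 ≈ 8.618 or 6.382.
  Sorted: λ_1 = 8.618,  λ_2 = 6.382,  λ_3 = 3  (check: sum = 18 = tr ✓).

Step 4 — unit eigenvector for λ_1 ≈ 8.618: v spans the null space of (Sigma - λ_1 I), whose rows are
  r_1 = (-5.618, 0, 0),  r_2 = (0, -0.618, -1),  r_3 = (0, -1, -1.618).
  v is orthogonal to every row, so take v ∝ r_1 × r_2 = ((0)·(-1) - (0)·(-0.618), (0)·(0) - (-5.618)·(-1), (-5.618)·(-0.618) - (0)·(0)) ≈ (0, -5.618, 3.4721).
  Rescale (multiply by -1 so the first nonzero entry is positive): u = (0, 5.618, -3.4721).
  ||u|| = √((0)² + (5.618)² + (-3.4721)²) = √(43.618) ≈ 6.6044,  v_1 = u/||u|| ≈ (0, 0.8507, -0.5257) (||v_1|| = 1).

λ_1 = 8.618,  λ_2 = 6.382,  λ_3 = 3;  v_1 ≈ (0, 0.8507, -0.5257)


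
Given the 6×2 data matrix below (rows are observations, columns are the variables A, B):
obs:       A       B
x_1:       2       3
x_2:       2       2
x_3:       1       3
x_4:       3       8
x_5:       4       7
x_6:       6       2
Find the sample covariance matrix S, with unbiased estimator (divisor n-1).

Step 1 — column means:
  mean(A) = (2 + 2 + 1 + 3 + 4 + 6) / 6 = 18/6 = 3
  mean(B) = (3 + 2 + 3 + 8 + 7 + 2) / 6 = 25/6 = 4.1667

Step 2 — sample covariance S[i,j] = (1/(n-1)) · Σ_k (x_{k,i} - mean_i) · (x_{k,j} - mean_j), with n-1 = 5.
  S[A,A] = ((-1)·(-1) + (-1)·(-1) + (-2)·(-2) + (0)·(0) + (1)·(1) + (3)·(3)) / 5 = 16/5 = 3.2
  S[A,B] = ((-1)·(-1.1667) + (-1)·(-2.1667) + (-2)·(-1.1667) + (0)·(3.8333) + (1)·(2.8333) + (3)·(-2.1667)) / 5 = 2/5 = 0.4
  S[B,B] = ((-1.1667)·(-1.1667) + (-2.1667)·(-2.1667) + (-1.1667)·(-1.1667) + (3.8333)·(3.8333) + (2.8333)·(2.8333) + (-2.1667)·(-2.1667)) / 5 = 34.8333/5 = 6.9667

S is symmetric (S[j,i] = S[i,j]). Assembling:

S = [[3.2, 0.4],
 [0.4, 6.9667]]


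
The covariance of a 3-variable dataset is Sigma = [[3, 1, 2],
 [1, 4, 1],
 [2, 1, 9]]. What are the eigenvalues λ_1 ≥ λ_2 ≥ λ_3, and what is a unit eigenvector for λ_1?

Step 1 — characteristic polynomial p(λ) = det(λI - Sigma) = λ³ - tr·λ² + c_1·λ - det, where tr = trace, c_1 = sum of the principal 2×2 minors, det = det(Sigma):
  tr = 3 + 4 + 9 = 16,
  c_1 = (3·4 - (1)²) + (3·9 - (2)²) + (4·9 - (1)²) = 11 + 23 + 35 = 69,
  det = 3·(4·9 - (1)²) - (1)·((1)·9 - (1)·(2)) + (2)·((1)·(1) - 4·(2)) = 3·(35) - (1)·(7) + (2)·(-7) = 84.
  So p(λ) = λ³ - 16λ² + 69λ - 84.
Step 2 — look for an integer root (rational root theorem: any rational root is an integer divisor of 84). Testing λ = 4:
  p(4) = 64 - 256 + 276 - 84 = 0  ✓
  Dividing out (λ - 4): p(λ) = (λ - 4)(λ² - 12λ + 21).
Step 3 — remaining eigenvalues from the quadratic λ² - 12λ + 21 = 0:
  Δ = 12² - 4·21 = 144 - 84 = 60,  λ = (12 ± √60)/2 = (12 ± 7.746)/2 ≈ 9.873 or 2.127.
  Sorted: λ_1 = 9.873,  λ_2 = 4,  λ_3 = 2.127  (check: sum = 16 = tr ✓).

Step 4 — unit eigenvector for λ_1 ≈ 9.873: v spans the null space of (Sigma - λ_1 I), whose rows are
  r_1 = (-6.873, 1, 2),  r_2 = (1, -5.873, 1),  r_3 = (2, 1, -0.873).
  v is orthogonal to every row, so take v ∝ r_1 × r_2 = ((1)·(1) - (2)·(-5.873), (2)·(1) - (-6.873)·(1), (-6.873)·(-5.873) - (1)·(1)) ≈ (12.746, 8.873, 39.3649).
  Let u = (12.746, 8.873, 39.3649).
  ||u|| = √((12.746)² + (8.873)² + (39.3649)²) = √(1790.7862) ≈ 42.3177,  v_1 = u/||u|| ≈ (0.3012, 0.2097, 0.9302) (||v_1|| = 1).

λ_1 = 9.873,  λ_2 = 4,  λ_3 = 2.127;  v_1 ≈ (0.3012, 0.2097, 0.9302)


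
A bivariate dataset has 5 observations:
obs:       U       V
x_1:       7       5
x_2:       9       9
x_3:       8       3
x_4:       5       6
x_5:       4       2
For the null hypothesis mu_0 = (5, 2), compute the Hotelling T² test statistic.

Step 1 — sample mean vector:
  mean(U) = (7 + 9 + 8 + 5 + 4) / 5 = 33/5 = 6.6
  mean(V) = (5 + 9 + 3 + 6 + 2) / 5 = 25/5 = 5
  x̄ = (6.6, 5),  deviation x̄ - mu_0 = (6.6, 5) - (5, 2) = (1.6, 3).

Step 2 — sample covariance matrix, S[i,j] = (1/(n-1)) · Σ_k (x_{k,i} - mean_i) · (x_{k,j} - mean_j), divisor n-1 = 4:
  S[U,U] = ((0.4)·(0.4) + (2.4)·(2.4) + (1.4)·(1.4) + (-1.6)·(-1.6) + (-2.6)·(-2.6)) / 4 = 17.2/4 = 4.3
  S[U,V] = ((0.4)·(0) + (2.4)·(4) + (1.4)·(-2) + (-1.6)·(1) + (-2.6)·(-3)) / 4 = 13/4 = 3.25
  S[V,V] = ((0)·(0) + (4)·(4) + (-2)·(-2) + (1)·(1) + (-3)·(-3)) / 4 = 30/4 = 7.5
  S = [[4.3, 3.25],
 [3.25, 7.5]].

Step 3 — invert S. det(S) = 4.3·7.5 - (3.25)² = 21.6875.
  S^{-1} = (1/det) · [[d, -b], [-b, a]] = [[0.3458, -0.1499],
 [-0.1499, 0.1983]].

Step 4 — quadratic form (x̄ - mu_0)^T · S^{-1} · (x̄ - mu_0):
  S^{-1} · (x̄ - mu_0) = (0.1037, 0.355),
  (x̄ - mu_0)^T · [...] = (1.6)·(0.1037) + (3)·(0.355) = 1.2311.

Step 5 — scale by n: T² = 5 · 1.2311 = 6.1556.

T² ≈ 6.1556


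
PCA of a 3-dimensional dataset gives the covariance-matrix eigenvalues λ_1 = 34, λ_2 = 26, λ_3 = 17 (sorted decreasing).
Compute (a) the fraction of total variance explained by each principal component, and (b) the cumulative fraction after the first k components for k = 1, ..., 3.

Step 1 — total variance = trace(Sigma) = Σ λ_i = 34 + 26 + 17 = 77.

Step 2 — fraction explained by component i = λ_i / Σ λ:
  PC1: 34/77 = 0.4416
  PC2: 26/77 = 0.3377
  PC3: 17/77 = 0.2208

Step 3 — cumulative fraction after k components = (λ_1 + ... + λ_k) / Σ λ:
  k = 1: 34/77 = 0.4416
  k = 2: (34 + 26)/77 = 60/77 = 0.7792
  k = 3: (34 + 26 + 17)/77 = 77/77 = 1

Summary (fraction, with percent):

explained: PC1 0.4416 (44.16%), PC2 0.3377 (33.77%), PC3 0.2208 (22.08%);  cumulative: 0.4416, 0.7792, 1


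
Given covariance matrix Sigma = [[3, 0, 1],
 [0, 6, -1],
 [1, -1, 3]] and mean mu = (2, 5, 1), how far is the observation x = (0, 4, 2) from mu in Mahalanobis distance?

Step 1 — centre the observation: (x - mu) = (-2, -1, 1).

Step 2 — invert Sigma (cofactor / det for 3×3, or solve directly):
  Sigma^{-1} = [[0.3778, -0.0222, -0.1333],
 [-0.0222, 0.1778, 0.0667],
 [-0.1333, 0.0667, 0.4]].

Step 3 — form the quadratic (x - mu)^T · Sigma^{-1} · (x - mu):
  Sigma^{-1} · (x - mu) = (-0.8667, -0.0667, 0.6).
  (x - mu)^T · [Sigma^{-1} · (x - mu)] = (-2)·(-0.8667) + (-1)·(-0.0667) + (1)·(0.6) = 2.4.

Step 4 — take square root: d = √(2.4) ≈ 1.5492.

d(x, mu) = √(2.4) ≈ 1.5492


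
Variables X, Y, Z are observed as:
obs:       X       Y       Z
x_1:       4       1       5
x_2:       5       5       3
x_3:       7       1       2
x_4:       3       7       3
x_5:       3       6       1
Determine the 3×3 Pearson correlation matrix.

Step 1 — column means:
  mean(X) = (4 + 5 + 7 + 3 + 3) / 5 = 22/5 = 4.4
  mean(Y) = (1 + 5 + 1 + 7 + 6) / 5 = 20/5 = 4
  mean(Z) = (5 + 3 + 2 + 3 + 1) / 5 = 14/5 = 2.8

Step 2 — sample variances and covariances s[i,j] = (1/(n-1)) · Σ_k (x_{k,i} - mean_i) · (x_{k,j} - mean_j), with n-1 = 4:
  s[X,X] = ((-0.4)·(-0.4) + (0.6)·(0.6) + (2.6)·(2.6) + (-1.4)·(-1.4) + (-1.4)·(-1.4)) / 4 = 11.2/4 = 2.8
  s[X,Y] = ((-0.4)·(-3) + (0.6)·(1) + (2.6)·(-3) + (-1.4)·(3) + (-1.4)·(2)) / 4 = -13/4 = -3.25
  s[X,Z] = ((-0.4)·(2.2) + (0.6)·(0.2) + (2.6)·(-0.8) + (-1.4)·(0.2) + (-1.4)·(-1.8)) / 4 = -0.6/4 = -0.15
  s[Y,Y] = ((-3)·(-3) + (1)·(1) + (-3)·(-3) + (3)·(3) + (2)·(2)) / 4 = 32/4 = 8
  s[Y,Z] = ((-3)·(2.2) + (1)·(0.2) + (-3)·(-0.8) + (3)·(0.2) + (2)·(-1.8)) / 4 = -7/4 = -1.75
  s[Z,Z] = ((2.2)·(2.2) + (0.2)·(0.2) + (-0.8)·(-0.8) + (0.2)·(0.2) + (-1.8)·(-1.8)) / 4 = 8.8/4 = 2.2
  Sample standard deviations s_i = √(s[i,i]):
  s(X) = √(2.8) = 1.6733
  s(Y) = √(8) = 2.8284
  s(Z) = √(2.2) = 1.4832

Step 3 — r_{ij} = s_{ij} / (s_i · s_j):
  r[X,X] = 1 (diagonal).
  r[X,Y] = -3.25 / (1.6733 · 2.8284) = -3.25 / 4.7329 = -0.6867
  r[X,Z] = -0.15 / (1.6733 · 1.4832) = -0.15 / 2.4819 = -0.0604
  r[Y,Y] = 1 (diagonal).
  r[Y,Z] = -1.75 / (2.8284 · 1.4832) = -1.75 / 4.1952 = -0.4171
  r[Z,Z] = 1 (diagonal).

R is symmetric with unit diagonal. Assembling:

R = [[1, -0.6867, -0.0604],
 [-0.6867, 1, -0.4171],
 [-0.0604, -0.4171, 1]]


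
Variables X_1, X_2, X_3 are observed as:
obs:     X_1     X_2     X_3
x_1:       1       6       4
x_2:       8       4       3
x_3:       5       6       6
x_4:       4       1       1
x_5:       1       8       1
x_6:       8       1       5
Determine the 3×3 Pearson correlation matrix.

Step 1 — column means:
  mean(X_1) = (1 + 8 + 5 + 4 + 1 + 8) / 6 = 27/6 = 4.5
  mean(X_2) = (6 + 4 + 6 + 1 + 8 + 1) / 6 = 26/6 = 4.3333
  mean(X_3) = (4 + 3 + 6 + 1 + 1 + 5) / 6 = 20/6 = 3.3333

Step 2 — sample variances and covariances s[i,j] = (1/(n-1)) · Σ_k (x_{k,i} - mean_i) · (x_{k,j} - mean_j), with n-1 = 5:
  s[X_1,X_1] = ((-3.5)·(-3.5) + (3.5)·(3.5) + (0.5)·(0.5) + (-0.5)·(-0.5) + (-3.5)·(-3.5) + (3.5)·(3.5)) / 5 = 49.5/5 = 9.9
  s[X_1,X_2] = ((-3.5)·(1.6667) + (3.5)·(-0.3333) + (0.5)·(1.6667) + (-0.5)·(-3.3333) + (-3.5)·(3.6667) + (3.5)·(-3.3333)) / 5 = -29/5 = -5.8
  s[X_1,X_3] = ((-3.5)·(0.6667) + (3.5)·(-0.3333) + (0.5)·(2.6667) + (-0.5)·(-2.3333) + (-3.5)·(-2.3333) + (3.5)·(1.6667)) / 5 = 13/5 = 2.6
  s[X_2,X_2] = ((1.6667)·(1.6667) + (-0.3333)·(-0.3333) + (1.6667)·(1.6667) + (-3.3333)·(-3.3333) + (3.6667)·(3.6667) + (-3.3333)·(-3.3333)) / 5 = 41.3333/5 = 8.2667
  s[X_2,X_3] = ((1.6667)·(0.6667) + (-0.3333)·(-0.3333) + (1.6667)·(2.6667) + (-3.3333)·(-2.3333) + (3.6667)·(-2.3333) + (-3.3333)·(1.6667)) / 5 = -0.6667/5 = -0.1333
  s[X_3,X_3] = ((0.6667)·(0.6667) + (-0.3333)·(-0.3333) + (2.6667)·(2.6667) + (-2.3333)·(-2.3333) + (-2.3333)·(-2.3333) + (1.6667)·(1.6667)) / 5 = 21.3333/5 = 4.2667
  Sample standard deviations s_i = √(s[i,i]):
  s(X_1) = √(9.9) = 3.1464
  s(X_2) = √(8.2667) = 2.8752
  s(X_3) = √(4.2667) = 2.0656

Step 3 — r_{ij} = s_{ij} / (s_i · s_j):
  r[X_1,X_1] = 1 (diagonal).
  r[X_1,X_2] = -5.8 / (3.1464 · 2.8752) = -5.8 / 9.0465 = -0.6411
  r[X_1,X_3] = 2.6 / (3.1464 · 2.0656) = 2.6 / 6.4992 = 0.4
  r[X_2,X_2] = 1 (diagonal).
  r[X_2,X_3] = -0.1333 / (2.8752 · 2.0656) = -0.1333 / 5.9389 = -0.0225
  r[X_3,X_3] = 1 (diagonal).

R is symmetric with unit diagonal. Assembling:

R = [[1, -0.6411, 0.4],
 [-0.6411, 1, -0.0225],
 [0.4, -0.0225, 1]]


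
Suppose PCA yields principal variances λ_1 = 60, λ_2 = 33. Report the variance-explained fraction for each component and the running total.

Step 1 — total variance = trace(Sigma) = Σ λ_i = 60 + 33 = 93.

Step 2 — fraction explained by component i = λ_i / Σ λ:
  PC1: 60/93 = 0.6452
  PC2: 33/93 = 0.3548

Step 3 — cumulative fraction after k components = (λ_1 + ... + λ_k) / Σ λ:
  k = 1: 60/93 = 0.6452
  k = 2: (60 + 33)/93 = 93/93 = 1

Summary (fraction, with percent):

explained: PC1 0.6452 (64.52%), PC2 0.3548 (35.48%);  cumulative: 0.6452, 1


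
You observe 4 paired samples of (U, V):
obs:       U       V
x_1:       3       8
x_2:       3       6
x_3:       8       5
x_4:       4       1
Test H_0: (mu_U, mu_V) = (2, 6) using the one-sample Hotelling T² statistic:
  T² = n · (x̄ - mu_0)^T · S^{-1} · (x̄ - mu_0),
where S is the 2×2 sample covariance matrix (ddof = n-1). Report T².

Step 1 — sample mean vector:
  mean(U) = (3 + 3 + 8 + 4) / 4 = 18/4 = 4.5
  mean(V) = (8 + 6 + 5 + 1) / 4 = 20/4 = 5
  x̄ = (4.5, 5),  deviation x̄ - mu_0 = (4.5, 5) - (2, 6) = (2.5, -1).

Step 2 — sample covariance matrix, S[i,j] = (1/(n-1)) · Σ_k (x_{k,i} - mean_i) · (x_{k,j} - mean_j), divisor n-1 = 3:
  S[U,U] = ((-1.5)·(-1.5) + (-1.5)·(-1.5) + (3.5)·(3.5) + (-0.5)·(-0.5)) / 3 = 17/3 = 5.6667
  S[U,V] = ((-1.5)·(3) + (-1.5)·(1) + (3.5)·(0) + (-0.5)·(-4)) / 3 = -4/3 = -1.3333
  S[V,V] = ((3)·(3) + (1)·(1) + (0)·(0) + (-4)·(-4)) / 3 = 26/3 = 8.6667
  S = [[5.6667, -1.3333],
 [-1.3333, 8.6667]].

Step 3 — invert S. det(S) = 5.6667·8.6667 - (-1.3333)² = 47.3333.
  S^{-1} = (1/det) · [[d, -b], [-b, a]] = [[0.1831, 0.0282],
 [0.0282, 0.1197]].

Step 4 — quadratic form (x̄ - mu_0)^T · S^{-1} · (x̄ - mu_0):
  S^{-1} · (x̄ - mu_0) = (0.4296, -0.0493),
  (x̄ - mu_0)^T · [...] = (2.5)·(0.4296) + (-1)·(-0.0493) = 1.1232.

Step 5 — scale by n: T² = 4 · 1.1232 = 4.493.

T² ≈ 4.493


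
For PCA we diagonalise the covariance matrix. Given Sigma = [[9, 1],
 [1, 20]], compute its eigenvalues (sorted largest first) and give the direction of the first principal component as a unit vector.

Step 1 — characteristic polynomial of 2×2 Sigma:
  det(Sigma - λI) = λ² - trace · λ + det = 0.
  trace = 9 + 20 = 29, det = 9·20 - (1)² = 179.
Step 2 — discriminant:
  Δ = trace² - 4·det = 841 - 716 = 125.
Step 3 — eigenvalues:
  λ = (trace ± √Δ)/2 = (29 ± 11.1803)/2,
  λ_1 = 20.0902,  λ_2 = 8.9098.

Step 4 — unit eigenvector for λ_1: solve (Sigma - λ_1 I)v = 0. First row:
  (9 - 20.0902)·v_x + (1)·v_y = 0, i.e. (-11.0902)·v_x + (1)·v_y = 0,
  so v ∝ (b, λ_1 - a) = (1, 11.0902) = u.
  ||u|| = √((1)² + (11.0902)²) = √(123.9919) ≈ 11.1352,
  v_1 = u/||u|| ≈ (0.0898, 0.996) (||v_1|| = 1).

λ_1 = 20.0902,  λ_2 = 8.9098;  v_1 ≈ (0.0898, 0.996)


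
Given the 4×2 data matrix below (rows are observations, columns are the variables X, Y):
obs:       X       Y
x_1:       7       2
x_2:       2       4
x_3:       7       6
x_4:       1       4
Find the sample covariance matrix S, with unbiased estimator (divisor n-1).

Step 1 — column means:
  mean(X) = (7 + 2 + 7 + 1) / 4 = 17/4 = 4.25
  mean(Y) = (2 + 4 + 6 + 4) / 4 = 16/4 = 4

Step 2 — sample covariance S[i,j] = (1/(n-1)) · Σ_k (x_{k,i} - mean_i) · (x_{k,j} - mean_j), with n-1 = 3.
  S[X,X] = ((2.75)·(2.75) + (-2.25)·(-2.25) + (2.75)·(2.75) + (-3.25)·(-3.25)) / 3 = 30.75/3 = 10.25
  S[X,Y] = ((2.75)·(-2) + (-2.25)·(0) + (2.75)·(2) + (-3.25)·(0)) / 3 = 0/3 = 0
  S[Y,Y] = ((-2)·(-2) + (0)·(0) + (2)·(2) + (0)·(0)) / 3 = 8/3 = 2.6667

S is symmetric (S[j,i] = S[i,j]). Assembling:

S = [[10.25, 0],
 [0, 2.6667]]


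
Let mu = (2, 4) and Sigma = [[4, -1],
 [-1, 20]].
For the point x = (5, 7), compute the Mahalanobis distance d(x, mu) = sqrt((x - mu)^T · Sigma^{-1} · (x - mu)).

Step 1 — centre the observation: (x - mu) = (3, 3).

Step 2 — invert Sigma. det(Sigma) = 4·20 - (-1)² = 79.
  Sigma^{-1} = (1/det) · [[d, -b], [-b, a]] = [[0.2532, 0.0127],
 [0.0127, 0.0506]].

Step 3 — form the quadratic (x - mu)^T · Sigma^{-1} · (x - mu):
  Sigma^{-1} · (x - mu) = (0.7975, 0.1899).
  (x - mu)^T · [Sigma^{-1} · (x - mu)] = (3)·(0.7975) + (3)·(0.1899) = 2.962.

Step 4 — take square root: d = √(2.962) ≈ 1.7211.

d(x, mu) = √(2.962) ≈ 1.7211


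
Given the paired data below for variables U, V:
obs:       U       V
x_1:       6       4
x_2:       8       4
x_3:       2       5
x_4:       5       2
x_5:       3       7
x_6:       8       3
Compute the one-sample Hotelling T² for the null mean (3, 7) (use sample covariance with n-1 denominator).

Step 1 — sample mean vector:
  mean(U) = (6 + 8 + 2 + 5 + 3 + 8) / 6 = 32/6 = 5.3333
  mean(V) = (4 + 4 + 5 + 2 + 7 + 3) / 6 = 25/6 = 4.1667
  x̄ = (5.3333, 4.1667),  deviation x̄ - mu_0 = (5.3333, 4.1667) - (3, 7) = (2.3333, -2.8333).

Step 2 — sample covariance matrix, S[i,j] = (1/(n-1)) · Σ_k (x_{k,i} - mean_i) · (x_{k,j} - mean_j), divisor n-1 = 5:
  S[U,U] = ((0.6667)·(0.6667) + (2.6667)·(2.6667) + (-3.3333)·(-3.3333) + (-0.3333)·(-0.3333) + (-2.3333)·(-2.3333) + (2.6667)·(2.6667)) / 5 = 31.3333/5 = 6.2667
  S[U,V] = ((0.6667)·(-0.1667) + (2.6667)·(-0.1667) + (-3.3333)·(0.8333) + (-0.3333)·(-2.1667) + (-2.3333)·(2.8333) + (2.6667)·(-1.1667)) / 5 = -12.3333/5 = -2.4667
  S[V,V] = ((-0.1667)·(-0.1667) + (-0.1667)·(-0.1667) + (0.8333)·(0.8333) + (-2.1667)·(-2.1667) + (2.8333)·(2.8333) + (-1.1667)·(-1.1667)) / 5 = 14.8333/5 = 2.9667
  S = [[6.2667, -2.4667],
 [-2.4667, 2.9667]].

Step 3 — invert S. det(S) = 6.2667·2.9667 - (-2.4667)² = 12.5067.
  S^{-1} = (1/det) · [[d, -b], [-b, a]] = [[0.2372, 0.1972],
 [0.1972, 0.5011]].

Step 4 — quadratic form (x̄ - mu_0)^T · S^{-1} · (x̄ - mu_0):
  S^{-1} · (x̄ - mu_0) = (-0.0053, -0.9595),
  (x̄ - mu_0)^T · [...] = (2.3333)·(-0.0053) + (-2.8333)·(-0.9595) = 2.7061.

Step 5 — scale by n: T² = 6 · 2.7061 = 16.2367.

T² ≈ 16.2367


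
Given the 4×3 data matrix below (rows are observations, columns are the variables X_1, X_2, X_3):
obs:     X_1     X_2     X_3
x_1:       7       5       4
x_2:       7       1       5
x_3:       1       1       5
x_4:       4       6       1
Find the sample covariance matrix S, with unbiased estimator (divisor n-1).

Step 1 — column means:
  mean(X_1) = (7 + 7 + 1 + 4) / 4 = 19/4 = 4.75
  mean(X_2) = (5 + 1 + 1 + 6) / 4 = 13/4 = 3.25
  mean(X_3) = (4 + 5 + 5 + 1) / 4 = 15/4 = 3.75

Step 2 — sample covariance S[i,j] = (1/(n-1)) · Σ_k (x_{k,i} - mean_i) · (x_{k,j} - mean_j), with n-1 = 3.
  S[X_1,X_1] = ((2.25)·(2.25) + (2.25)·(2.25) + (-3.75)·(-3.75) + (-0.75)·(-0.75)) / 3 = 24.75/3 = 8.25
  S[X_1,X_2] = ((2.25)·(1.75) + (2.25)·(-2.25) + (-3.75)·(-2.25) + (-0.75)·(2.75)) / 3 = 5.25/3 = 1.75
  S[X_1,X_3] = ((2.25)·(0.25) + (2.25)·(1.25) + (-3.75)·(1.25) + (-0.75)·(-2.75)) / 3 = 0.75/3 = 0.25
  S[X_2,X_2] = ((1.75)·(1.75) + (-2.25)·(-2.25) + (-2.25)·(-2.25) + (2.75)·(2.75)) / 3 = 20.75/3 = 6.9167
  S[X_2,X_3] = ((1.75)·(0.25) + (-2.25)·(1.25) + (-2.25)·(1.25) + (2.75)·(-2.75)) / 3 = -12.75/3 = -4.25
  S[X_3,X_3] = ((0.25)·(0.25) + (1.25)·(1.25) + (1.25)·(1.25) + (-2.75)·(-2.75)) / 3 = 10.75/3 = 3.5833

S is symmetric (S[j,i] = S[i,j]). Assembling:

S = [[8.25, 1.75, 0.25],
 [1.75, 6.9167, -4.25],
 [0.25, -4.25, 3.5833]]


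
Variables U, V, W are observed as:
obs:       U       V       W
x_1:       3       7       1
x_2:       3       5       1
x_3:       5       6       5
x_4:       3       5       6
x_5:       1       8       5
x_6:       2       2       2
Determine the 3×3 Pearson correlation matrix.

Step 1 — column means:
  mean(U) = (3 + 3 + 5 + 3 + 1 + 2) / 6 = 17/6 = 2.8333
  mean(V) = (7 + 5 + 6 + 5 + 8 + 2) / 6 = 33/6 = 5.5
  mean(W) = (1 + 1 + 5 + 6 + 5 + 2) / 6 = 20/6 = 3.3333

Step 2 — sample variances and covariances s[i,j] = (1/(n-1)) · Σ_k (x_{k,i} - mean_i) · (x_{k,j} - mean_j), with n-1 = 5:
  s[U,U] = ((0.1667)·(0.1667) + (0.1667)·(0.1667) + (2.1667)·(2.1667) + (0.1667)·(0.1667) + (-1.8333)·(-1.8333) + (-0.8333)·(-0.8333)) / 5 = 8.8333/5 = 1.7667
  s[U,V] = ((0.1667)·(1.5) + (0.1667)·(-0.5) + (2.1667)·(0.5) + (0.1667)·(-0.5) + (-1.8333)·(2.5) + (-0.8333)·(-3.5)) / 5 = -0.5/5 = -0.1
  s[U,W] = ((0.1667)·(-2.3333) + (0.1667)·(-2.3333) + (2.1667)·(1.6667) + (0.1667)·(2.6667) + (-1.8333)·(1.6667) + (-0.8333)·(-1.3333)) / 5 = 1.3333/5 = 0.2667
  s[V,V] = ((1.5)·(1.5) + (-0.5)·(-0.5) + (0.5)·(0.5) + (-0.5)·(-0.5) + (2.5)·(2.5) + (-3.5)·(-3.5)) / 5 = 21.5/5 = 4.3
  s[V,W] = ((1.5)·(-2.3333) + (-0.5)·(-2.3333) + (0.5)·(1.6667) + (-0.5)·(2.6667) + (2.5)·(1.6667) + (-3.5)·(-1.3333)) / 5 = 6/5 = 1.2
  s[W,W] = ((-2.3333)·(-2.3333) + (-2.3333)·(-2.3333) + (1.6667)·(1.6667) + (2.6667)·(2.6667) + (1.6667)·(1.6667) + (-1.3333)·(-1.3333)) / 5 = 25.3333/5 = 5.0667
  Sample standard deviations s_i = √(s[i,i]):
  s(U) = √(1.7667) = 1.3292
  s(V) = √(4.3) = 2.0736
  s(W) = √(5.0667) = 2.2509

Step 3 — r_{ij} = s_{ij} / (s_i · s_j):
  r[U,U] = 1 (diagonal).
  r[U,V] = -0.1 / (1.3292 · 2.0736) = -0.1 / 2.7562 = -0.0363
  r[U,W] = 0.2667 / (1.3292 · 2.2509) = 0.2667 / 2.9918 = 0.0891
  r[V,V] = 1 (diagonal).
  r[V,W] = 1.2 / (2.0736 · 2.2509) = 1.2 / 4.6676 = 0.2571
  r[W,W] = 1 (diagonal).

R is symmetric with unit diagonal. Assembling:

R = [[1, -0.0363, 0.0891],
 [-0.0363, 1, 0.2571],
 [0.0891, 0.2571, 1]]


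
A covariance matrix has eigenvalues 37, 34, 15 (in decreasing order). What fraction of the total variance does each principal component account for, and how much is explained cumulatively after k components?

Step 1 — total variance = trace(Sigma) = Σ λ_i = 37 + 34 + 15 = 86.

Step 2 — fraction explained by component i = λ_i / Σ λ:
  PC1: 37/86 = 0.4302
  PC2: 34/86 = 0.3953
  PC3: 15/86 = 0.1744

Step 3 — cumulative fraction after k components = (λ_1 + ... + λ_k) / Σ λ:
  k = 1: 37/86 = 0.4302
  k = 2: (37 + 34)/86 = 71/86 = 0.8256
  k = 3: (37 + 34 + 15)/86 = 86/86 = 1

Summary (fraction, with percent):

explained: PC1 0.4302 (43.02%), PC2 0.3953 (39.53%), PC3 0.1744 (17.44%);  cumulative: 0.4302, 0.8256, 1


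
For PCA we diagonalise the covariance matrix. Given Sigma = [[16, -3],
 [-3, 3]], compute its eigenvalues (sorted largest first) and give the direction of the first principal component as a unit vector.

Step 1 — characteristic polynomial of 2×2 Sigma:
  det(Sigma - λI) = λ² - trace · λ + det = 0.
  trace = 16 + 3 = 19, det = 16·3 - (-3)² = 39.
Step 2 — discriminant:
  Δ = trace² - 4·det = 361 - 156 = 205.
Step 3 — eigenvalues:
  λ = (trace ± √Δ)/2 = (19 ± 14.3178)/2,
  λ_1 = 16.6589,  λ_2 = 2.3411.

Step 4 — unit eigenvector for λ_1: solve (Sigma - λ_1 I)v = 0. First row:
  (16 - 16.6589)·v_x + (-3)·v_y = 0, i.e. (-0.6589)·v_x + (-3)·v_y = 0,
  so v ∝ (b, λ_1 - a) = (-3, 0.6589); multiply by -1 so the first entry is positive: u = (3, -0.6589).
  ||u|| = √((3)² + (-0.6589)²) = √(9.4342) ≈ 3.0715,
  v_1 = u/||u|| ≈ (0.9767, -0.2145) (||v_1|| = 1).

λ_1 = 16.6589,  λ_2 = 2.3411;  v_1 ≈ (0.9767, -0.2145)


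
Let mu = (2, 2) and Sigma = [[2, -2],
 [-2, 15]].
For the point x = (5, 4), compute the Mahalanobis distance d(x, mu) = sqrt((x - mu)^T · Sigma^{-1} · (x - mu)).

Step 1 — centre the observation: (x - mu) = (3, 2).

Step 2 — invert Sigma. det(Sigma) = 2·15 - (-2)² = 26.
  Sigma^{-1} = (1/det) · [[d, -b], [-b, a]] = [[0.5769, 0.0769],
 [0.0769, 0.0769]].

Step 3 — form the quadratic (x - mu)^T · Sigma^{-1} · (x - mu):
  Sigma^{-1} · (x - mu) = (1.8846, 0.3846).
  (x - mu)^T · [Sigma^{-1} · (x - mu)] = (3)·(1.8846) + (2)·(0.3846) = 6.4231.

Step 4 — take square root: d = √(6.4231) ≈ 2.5344.

d(x, mu) = √(6.4231) ≈ 2.5344
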